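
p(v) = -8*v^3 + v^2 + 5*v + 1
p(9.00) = -5705.00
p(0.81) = 1.45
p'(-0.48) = -1.49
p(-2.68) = 148.77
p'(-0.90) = -16.24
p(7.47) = -3240.51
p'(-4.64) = -520.99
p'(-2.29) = -125.44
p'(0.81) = -9.13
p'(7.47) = -1319.28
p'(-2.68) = -172.74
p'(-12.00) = -3475.00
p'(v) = -24*v^2 + 2*v + 5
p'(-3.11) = -233.35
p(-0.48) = -0.28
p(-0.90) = 3.14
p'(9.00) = -1921.00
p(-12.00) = 13909.00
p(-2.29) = 90.87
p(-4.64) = 798.51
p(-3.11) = 235.76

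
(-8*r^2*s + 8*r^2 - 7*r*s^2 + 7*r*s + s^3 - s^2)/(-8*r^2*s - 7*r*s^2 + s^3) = (s - 1)/s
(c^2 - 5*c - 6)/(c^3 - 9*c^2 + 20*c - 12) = (c + 1)/(c^2 - 3*c + 2)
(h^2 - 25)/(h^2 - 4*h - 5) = (h + 5)/(h + 1)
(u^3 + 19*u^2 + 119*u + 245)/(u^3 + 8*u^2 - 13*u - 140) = (u + 7)/(u - 4)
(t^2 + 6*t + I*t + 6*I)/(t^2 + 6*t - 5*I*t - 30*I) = (t + I)/(t - 5*I)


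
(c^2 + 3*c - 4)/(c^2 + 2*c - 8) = (c - 1)/(c - 2)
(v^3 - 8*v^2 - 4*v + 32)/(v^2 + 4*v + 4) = (v^2 - 10*v + 16)/(v + 2)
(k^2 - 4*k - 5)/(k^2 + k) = (k - 5)/k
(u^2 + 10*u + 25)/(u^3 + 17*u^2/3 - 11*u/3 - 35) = 3*(u + 5)/(3*u^2 + 2*u - 21)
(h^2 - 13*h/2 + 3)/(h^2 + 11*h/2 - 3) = (h - 6)/(h + 6)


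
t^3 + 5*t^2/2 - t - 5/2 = (t - 1)*(t + 1)*(t + 5/2)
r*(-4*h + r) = -4*h*r + r^2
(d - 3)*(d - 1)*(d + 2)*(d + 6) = d^4 + 4*d^3 - 17*d^2 - 24*d + 36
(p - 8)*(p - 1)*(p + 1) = p^3 - 8*p^2 - p + 8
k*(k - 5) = k^2 - 5*k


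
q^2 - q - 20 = (q - 5)*(q + 4)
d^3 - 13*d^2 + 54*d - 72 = (d - 6)*(d - 4)*(d - 3)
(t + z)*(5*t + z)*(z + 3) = 5*t^2*z + 15*t^2 + 6*t*z^2 + 18*t*z + z^3 + 3*z^2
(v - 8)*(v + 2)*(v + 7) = v^3 + v^2 - 58*v - 112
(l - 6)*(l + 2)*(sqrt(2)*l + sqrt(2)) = sqrt(2)*l^3 - 3*sqrt(2)*l^2 - 16*sqrt(2)*l - 12*sqrt(2)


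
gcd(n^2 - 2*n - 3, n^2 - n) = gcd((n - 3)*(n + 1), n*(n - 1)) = 1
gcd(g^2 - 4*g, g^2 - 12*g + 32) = g - 4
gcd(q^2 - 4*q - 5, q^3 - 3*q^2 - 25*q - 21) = q + 1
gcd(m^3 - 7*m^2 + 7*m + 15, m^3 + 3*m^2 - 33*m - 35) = m^2 - 4*m - 5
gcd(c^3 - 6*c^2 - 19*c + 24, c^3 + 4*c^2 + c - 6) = c^2 + 2*c - 3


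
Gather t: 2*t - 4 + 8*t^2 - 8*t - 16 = 8*t^2 - 6*t - 20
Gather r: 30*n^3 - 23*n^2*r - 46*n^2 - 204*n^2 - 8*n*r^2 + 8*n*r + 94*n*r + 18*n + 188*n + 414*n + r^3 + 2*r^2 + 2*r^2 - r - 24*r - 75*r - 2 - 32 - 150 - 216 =30*n^3 - 250*n^2 + 620*n + r^3 + r^2*(4 - 8*n) + r*(-23*n^2 + 102*n - 100) - 400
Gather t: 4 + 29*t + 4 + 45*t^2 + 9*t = 45*t^2 + 38*t + 8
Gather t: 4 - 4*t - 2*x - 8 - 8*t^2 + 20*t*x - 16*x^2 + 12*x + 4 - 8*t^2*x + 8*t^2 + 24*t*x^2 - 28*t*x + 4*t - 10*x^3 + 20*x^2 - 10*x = -8*t^2*x + t*(24*x^2 - 8*x) - 10*x^3 + 4*x^2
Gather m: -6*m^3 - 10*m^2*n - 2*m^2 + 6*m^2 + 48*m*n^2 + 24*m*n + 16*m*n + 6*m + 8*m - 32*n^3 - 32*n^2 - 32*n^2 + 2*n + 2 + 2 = -6*m^3 + m^2*(4 - 10*n) + m*(48*n^2 + 40*n + 14) - 32*n^3 - 64*n^2 + 2*n + 4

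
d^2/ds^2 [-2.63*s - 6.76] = 0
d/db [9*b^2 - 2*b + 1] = 18*b - 2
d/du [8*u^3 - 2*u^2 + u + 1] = 24*u^2 - 4*u + 1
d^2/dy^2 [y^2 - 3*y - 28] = 2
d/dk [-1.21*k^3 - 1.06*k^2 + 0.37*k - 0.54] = -3.63*k^2 - 2.12*k + 0.37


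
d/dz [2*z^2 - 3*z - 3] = 4*z - 3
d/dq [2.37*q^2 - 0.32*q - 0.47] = 4.74*q - 0.32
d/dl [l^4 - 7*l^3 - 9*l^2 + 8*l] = 4*l^3 - 21*l^2 - 18*l + 8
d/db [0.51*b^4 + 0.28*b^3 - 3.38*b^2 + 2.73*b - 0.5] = 2.04*b^3 + 0.84*b^2 - 6.76*b + 2.73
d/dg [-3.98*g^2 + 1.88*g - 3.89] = 1.88 - 7.96*g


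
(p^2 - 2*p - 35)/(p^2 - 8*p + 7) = (p + 5)/(p - 1)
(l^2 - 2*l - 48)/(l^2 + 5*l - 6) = (l - 8)/(l - 1)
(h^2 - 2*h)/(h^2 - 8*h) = (h - 2)/(h - 8)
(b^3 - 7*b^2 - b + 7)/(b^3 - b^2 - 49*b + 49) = (b + 1)/(b + 7)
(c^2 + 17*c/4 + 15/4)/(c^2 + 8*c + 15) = (c + 5/4)/(c + 5)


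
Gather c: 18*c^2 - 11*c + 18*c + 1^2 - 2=18*c^2 + 7*c - 1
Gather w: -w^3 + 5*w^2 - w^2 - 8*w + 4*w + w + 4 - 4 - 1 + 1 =-w^3 + 4*w^2 - 3*w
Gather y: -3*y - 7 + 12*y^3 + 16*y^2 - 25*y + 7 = 12*y^3 + 16*y^2 - 28*y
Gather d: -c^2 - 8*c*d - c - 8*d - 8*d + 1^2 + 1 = -c^2 - c + d*(-8*c - 16) + 2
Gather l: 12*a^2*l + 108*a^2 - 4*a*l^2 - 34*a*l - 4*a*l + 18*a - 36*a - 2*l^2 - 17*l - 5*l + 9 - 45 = 108*a^2 - 18*a + l^2*(-4*a - 2) + l*(12*a^2 - 38*a - 22) - 36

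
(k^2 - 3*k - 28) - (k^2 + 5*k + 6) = -8*k - 34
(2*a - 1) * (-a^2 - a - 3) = -2*a^3 - a^2 - 5*a + 3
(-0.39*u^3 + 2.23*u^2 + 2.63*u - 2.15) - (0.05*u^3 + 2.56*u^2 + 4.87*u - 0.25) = -0.44*u^3 - 0.33*u^2 - 2.24*u - 1.9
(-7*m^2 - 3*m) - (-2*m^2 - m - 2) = -5*m^2 - 2*m + 2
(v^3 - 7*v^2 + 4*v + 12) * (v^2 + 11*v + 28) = v^5 + 4*v^4 - 45*v^3 - 140*v^2 + 244*v + 336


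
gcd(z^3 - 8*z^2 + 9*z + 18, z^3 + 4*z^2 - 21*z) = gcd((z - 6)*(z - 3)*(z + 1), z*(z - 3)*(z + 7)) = z - 3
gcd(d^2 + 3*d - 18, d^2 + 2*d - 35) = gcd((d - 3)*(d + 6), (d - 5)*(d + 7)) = 1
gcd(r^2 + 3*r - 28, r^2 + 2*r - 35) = r + 7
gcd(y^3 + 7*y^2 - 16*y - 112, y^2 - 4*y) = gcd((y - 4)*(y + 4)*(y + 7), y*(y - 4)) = y - 4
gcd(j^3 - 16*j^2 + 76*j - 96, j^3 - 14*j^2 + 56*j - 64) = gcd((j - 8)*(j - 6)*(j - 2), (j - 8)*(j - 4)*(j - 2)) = j^2 - 10*j + 16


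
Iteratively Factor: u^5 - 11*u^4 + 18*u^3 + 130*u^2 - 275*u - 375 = (u + 1)*(u^4 - 12*u^3 + 30*u^2 + 100*u - 375) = (u - 5)*(u + 1)*(u^3 - 7*u^2 - 5*u + 75) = (u - 5)^2*(u + 1)*(u^2 - 2*u - 15) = (u - 5)^3*(u + 1)*(u + 3)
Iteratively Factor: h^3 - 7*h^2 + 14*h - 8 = (h - 4)*(h^2 - 3*h + 2) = (h - 4)*(h - 2)*(h - 1)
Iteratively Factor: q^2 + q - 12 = (q - 3)*(q + 4)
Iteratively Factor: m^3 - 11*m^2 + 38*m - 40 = (m - 2)*(m^2 - 9*m + 20) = (m - 5)*(m - 2)*(m - 4)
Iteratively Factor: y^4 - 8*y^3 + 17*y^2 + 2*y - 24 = (y - 4)*(y^3 - 4*y^2 + y + 6) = (y - 4)*(y - 2)*(y^2 - 2*y - 3) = (y - 4)*(y - 3)*(y - 2)*(y + 1)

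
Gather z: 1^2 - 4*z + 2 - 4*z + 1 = 4 - 8*z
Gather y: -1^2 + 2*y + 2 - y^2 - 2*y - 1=-y^2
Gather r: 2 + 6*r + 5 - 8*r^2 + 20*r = -8*r^2 + 26*r + 7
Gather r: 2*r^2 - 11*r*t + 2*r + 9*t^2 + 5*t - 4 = 2*r^2 + r*(2 - 11*t) + 9*t^2 + 5*t - 4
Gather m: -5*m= -5*m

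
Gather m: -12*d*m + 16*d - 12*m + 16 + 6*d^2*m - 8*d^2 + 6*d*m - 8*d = -8*d^2 + 8*d + m*(6*d^2 - 6*d - 12) + 16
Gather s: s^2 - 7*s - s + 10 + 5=s^2 - 8*s + 15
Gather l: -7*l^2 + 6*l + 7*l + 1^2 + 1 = -7*l^2 + 13*l + 2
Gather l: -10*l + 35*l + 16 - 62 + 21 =25*l - 25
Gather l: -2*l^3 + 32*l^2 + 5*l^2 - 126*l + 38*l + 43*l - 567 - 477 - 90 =-2*l^3 + 37*l^2 - 45*l - 1134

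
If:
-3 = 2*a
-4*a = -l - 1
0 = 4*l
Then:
No Solution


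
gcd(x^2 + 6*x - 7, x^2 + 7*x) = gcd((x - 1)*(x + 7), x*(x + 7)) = x + 7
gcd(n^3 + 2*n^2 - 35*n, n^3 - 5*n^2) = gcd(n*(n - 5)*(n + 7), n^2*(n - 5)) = n^2 - 5*n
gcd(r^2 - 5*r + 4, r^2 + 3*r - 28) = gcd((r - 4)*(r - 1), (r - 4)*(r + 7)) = r - 4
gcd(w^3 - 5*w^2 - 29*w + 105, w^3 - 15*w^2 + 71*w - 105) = w^2 - 10*w + 21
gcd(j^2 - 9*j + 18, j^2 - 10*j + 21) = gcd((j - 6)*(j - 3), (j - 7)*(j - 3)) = j - 3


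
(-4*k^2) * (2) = -8*k^2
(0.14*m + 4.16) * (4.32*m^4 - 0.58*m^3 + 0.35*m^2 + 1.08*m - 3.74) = 0.6048*m^5 + 17.89*m^4 - 2.3638*m^3 + 1.6072*m^2 + 3.9692*m - 15.5584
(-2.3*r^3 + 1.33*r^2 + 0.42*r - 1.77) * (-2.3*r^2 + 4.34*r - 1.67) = 5.29*r^5 - 13.041*r^4 + 8.6472*r^3 + 3.6727*r^2 - 8.3832*r + 2.9559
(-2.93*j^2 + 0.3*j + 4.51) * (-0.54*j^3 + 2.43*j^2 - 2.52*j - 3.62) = 1.5822*j^5 - 7.2819*j^4 + 5.6772*j^3 + 20.8099*j^2 - 12.4512*j - 16.3262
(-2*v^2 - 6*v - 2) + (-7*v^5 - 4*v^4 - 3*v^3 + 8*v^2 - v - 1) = -7*v^5 - 4*v^4 - 3*v^3 + 6*v^2 - 7*v - 3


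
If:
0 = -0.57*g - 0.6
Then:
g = -1.05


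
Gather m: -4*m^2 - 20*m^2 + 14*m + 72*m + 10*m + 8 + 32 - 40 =-24*m^2 + 96*m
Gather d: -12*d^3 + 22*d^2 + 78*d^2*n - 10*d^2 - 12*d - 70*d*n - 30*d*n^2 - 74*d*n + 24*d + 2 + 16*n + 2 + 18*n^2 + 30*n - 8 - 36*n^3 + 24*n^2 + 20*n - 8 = -12*d^3 + d^2*(78*n + 12) + d*(-30*n^2 - 144*n + 12) - 36*n^3 + 42*n^2 + 66*n - 12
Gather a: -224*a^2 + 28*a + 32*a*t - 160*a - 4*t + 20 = -224*a^2 + a*(32*t - 132) - 4*t + 20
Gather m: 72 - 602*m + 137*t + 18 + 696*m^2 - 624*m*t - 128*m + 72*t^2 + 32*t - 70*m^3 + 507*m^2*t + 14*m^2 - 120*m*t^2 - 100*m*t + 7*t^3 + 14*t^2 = -70*m^3 + m^2*(507*t + 710) + m*(-120*t^2 - 724*t - 730) + 7*t^3 + 86*t^2 + 169*t + 90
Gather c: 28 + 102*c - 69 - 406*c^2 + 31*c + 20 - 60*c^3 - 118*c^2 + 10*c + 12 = -60*c^3 - 524*c^2 + 143*c - 9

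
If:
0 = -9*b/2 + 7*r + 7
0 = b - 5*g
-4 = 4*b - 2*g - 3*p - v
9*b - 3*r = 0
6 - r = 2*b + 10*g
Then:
No Solution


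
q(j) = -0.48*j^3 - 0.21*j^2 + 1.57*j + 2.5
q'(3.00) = -12.65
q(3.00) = -7.64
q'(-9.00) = -111.29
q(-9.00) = 321.28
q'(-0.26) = 1.58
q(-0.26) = 2.09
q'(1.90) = -4.43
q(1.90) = 1.43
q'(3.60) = -18.60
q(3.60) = -16.96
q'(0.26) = 1.36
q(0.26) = 2.89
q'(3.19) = -14.42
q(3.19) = -10.21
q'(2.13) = -5.86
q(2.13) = 0.25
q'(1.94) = -4.66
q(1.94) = 1.25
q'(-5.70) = -42.82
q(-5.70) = 75.62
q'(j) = -1.44*j^2 - 0.42*j + 1.57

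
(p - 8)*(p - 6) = p^2 - 14*p + 48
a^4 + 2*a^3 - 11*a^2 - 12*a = a*(a - 3)*(a + 1)*(a + 4)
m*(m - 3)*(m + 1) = m^3 - 2*m^2 - 3*m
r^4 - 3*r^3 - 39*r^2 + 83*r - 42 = (r - 7)*(r - 1)^2*(r + 6)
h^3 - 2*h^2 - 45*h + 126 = (h - 6)*(h - 3)*(h + 7)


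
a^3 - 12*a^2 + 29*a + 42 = (a - 7)*(a - 6)*(a + 1)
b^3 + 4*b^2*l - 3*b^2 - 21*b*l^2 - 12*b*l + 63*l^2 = (b - 3)*(b - 3*l)*(b + 7*l)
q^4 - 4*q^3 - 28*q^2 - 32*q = q*(q - 8)*(q + 2)^2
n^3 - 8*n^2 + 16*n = n*(n - 4)^2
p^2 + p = p*(p + 1)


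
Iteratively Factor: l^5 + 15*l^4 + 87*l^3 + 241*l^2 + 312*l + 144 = (l + 3)*(l^4 + 12*l^3 + 51*l^2 + 88*l + 48) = (l + 3)*(l + 4)*(l^3 + 8*l^2 + 19*l + 12) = (l + 3)^2*(l + 4)*(l^2 + 5*l + 4) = (l + 1)*(l + 3)^2*(l + 4)*(l + 4)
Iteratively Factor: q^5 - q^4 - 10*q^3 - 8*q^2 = (q)*(q^4 - q^3 - 10*q^2 - 8*q) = q*(q + 1)*(q^3 - 2*q^2 - 8*q) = q^2*(q + 1)*(q^2 - 2*q - 8) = q^2*(q + 1)*(q + 2)*(q - 4)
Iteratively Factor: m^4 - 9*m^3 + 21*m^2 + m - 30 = (m - 3)*(m^3 - 6*m^2 + 3*m + 10) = (m - 3)*(m - 2)*(m^2 - 4*m - 5) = (m - 3)*(m - 2)*(m + 1)*(m - 5)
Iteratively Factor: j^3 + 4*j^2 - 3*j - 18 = (j - 2)*(j^2 + 6*j + 9) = (j - 2)*(j + 3)*(j + 3)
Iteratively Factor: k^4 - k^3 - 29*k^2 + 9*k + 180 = (k - 3)*(k^3 + 2*k^2 - 23*k - 60) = (k - 3)*(k + 3)*(k^2 - k - 20) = (k - 5)*(k - 3)*(k + 3)*(k + 4)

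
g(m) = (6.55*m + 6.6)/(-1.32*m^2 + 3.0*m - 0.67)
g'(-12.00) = 0.02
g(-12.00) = 0.32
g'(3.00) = 8.40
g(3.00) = -7.39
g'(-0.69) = -2.83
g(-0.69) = -0.62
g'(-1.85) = -0.23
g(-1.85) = 0.51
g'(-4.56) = 0.04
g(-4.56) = 0.56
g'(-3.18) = 0.01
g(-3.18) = 0.60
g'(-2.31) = -0.09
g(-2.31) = 0.58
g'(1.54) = 34.47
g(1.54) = 20.36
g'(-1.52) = -0.45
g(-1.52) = 0.41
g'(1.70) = 80.37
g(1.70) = 28.83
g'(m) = (2.64*m - 3.0)*(6.55*m + 6.6)/(-1.32*m^2 + 3.0*m - 0.67)^2 + 6.55/(-1.32*m^2 + 3.0*m - 0.67) = (8.646*m^2 + 17.424*m - 24.1885)/(1.7424*m^4 - 7.92*m^3 + 10.7688*m^2 - 4.02*m + 0.4489)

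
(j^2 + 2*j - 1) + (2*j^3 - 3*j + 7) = 2*j^3 + j^2 - j + 6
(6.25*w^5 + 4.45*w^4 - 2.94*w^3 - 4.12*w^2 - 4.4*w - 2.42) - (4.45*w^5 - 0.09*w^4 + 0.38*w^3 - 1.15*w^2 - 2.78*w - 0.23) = 1.8*w^5 + 4.54*w^4 - 3.32*w^3 - 2.97*w^2 - 1.62*w - 2.19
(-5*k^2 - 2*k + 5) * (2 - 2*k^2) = 10*k^4 + 4*k^3 - 20*k^2 - 4*k + 10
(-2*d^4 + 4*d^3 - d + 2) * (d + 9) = -2*d^5 - 14*d^4 + 36*d^3 - d^2 - 7*d + 18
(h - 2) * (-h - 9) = -h^2 - 7*h + 18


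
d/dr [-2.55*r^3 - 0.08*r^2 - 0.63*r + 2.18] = -7.65*r^2 - 0.16*r - 0.63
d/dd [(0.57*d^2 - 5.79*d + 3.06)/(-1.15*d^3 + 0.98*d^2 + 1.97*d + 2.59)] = (0.6555*d^4 - 13.317*d^3 + 17.3541*d^2 - 3.045*d - 21.0243)/(1.3225*d^6 - 2.254*d^5 - 3.5706*d^4 - 2.0958*d^3 + 8.9573*d^2 + 10.2046*d + 6.7081)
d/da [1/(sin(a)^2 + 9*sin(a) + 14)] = -(2*sin(a) + 9)*cos(a)/(sin(a)^2 + 9*sin(a) + 14)^2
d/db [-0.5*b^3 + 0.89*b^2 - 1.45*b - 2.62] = -1.5*b^2 + 1.78*b - 1.45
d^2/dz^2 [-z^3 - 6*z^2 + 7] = -6*z - 12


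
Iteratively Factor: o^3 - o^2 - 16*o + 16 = (o - 1)*(o^2 - 16) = (o - 1)*(o + 4)*(o - 4)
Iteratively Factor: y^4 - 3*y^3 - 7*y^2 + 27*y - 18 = (y - 3)*(y^3 - 7*y + 6) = (y - 3)*(y + 3)*(y^2 - 3*y + 2) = (y - 3)*(y - 2)*(y + 3)*(y - 1)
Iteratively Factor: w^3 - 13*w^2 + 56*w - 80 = (w - 4)*(w^2 - 9*w + 20) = (w - 5)*(w - 4)*(w - 4)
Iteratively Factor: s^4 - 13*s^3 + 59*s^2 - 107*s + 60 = (s - 5)*(s^3 - 8*s^2 + 19*s - 12) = (s - 5)*(s - 1)*(s^2 - 7*s + 12) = (s - 5)*(s - 4)*(s - 1)*(s - 3)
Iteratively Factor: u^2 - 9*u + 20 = (u - 5)*(u - 4)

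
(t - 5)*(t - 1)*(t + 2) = t^3 - 4*t^2 - 7*t + 10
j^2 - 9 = (j - 3)*(j + 3)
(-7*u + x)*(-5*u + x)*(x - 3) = 35*u^2*x - 105*u^2 - 12*u*x^2 + 36*u*x + x^3 - 3*x^2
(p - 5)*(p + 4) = p^2 - p - 20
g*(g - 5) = g^2 - 5*g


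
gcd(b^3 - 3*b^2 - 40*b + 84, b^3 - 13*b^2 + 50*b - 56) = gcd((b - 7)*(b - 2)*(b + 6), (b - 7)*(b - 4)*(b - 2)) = b^2 - 9*b + 14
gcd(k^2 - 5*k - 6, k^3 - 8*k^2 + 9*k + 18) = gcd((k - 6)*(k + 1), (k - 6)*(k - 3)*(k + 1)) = k^2 - 5*k - 6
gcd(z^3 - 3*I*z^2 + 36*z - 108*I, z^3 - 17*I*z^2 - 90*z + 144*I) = z^2 - 9*I*z - 18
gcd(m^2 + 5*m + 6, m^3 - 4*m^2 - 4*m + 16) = m + 2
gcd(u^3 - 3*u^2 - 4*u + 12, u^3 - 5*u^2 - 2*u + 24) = u^2 - u - 6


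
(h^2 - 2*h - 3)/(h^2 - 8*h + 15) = (h + 1)/(h - 5)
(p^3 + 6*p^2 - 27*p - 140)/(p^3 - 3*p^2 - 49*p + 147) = (p^2 - p - 20)/(p^2 - 10*p + 21)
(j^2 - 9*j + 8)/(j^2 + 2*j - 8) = (j^2 - 9*j + 8)/(j^2 + 2*j - 8)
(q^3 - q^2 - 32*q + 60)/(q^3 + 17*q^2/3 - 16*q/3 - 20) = 3*(q - 5)/(3*q + 5)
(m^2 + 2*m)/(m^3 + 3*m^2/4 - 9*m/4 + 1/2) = 4*m/(4*m^2 - 5*m + 1)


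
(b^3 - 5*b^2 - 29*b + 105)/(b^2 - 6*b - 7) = (b^2 + 2*b - 15)/(b + 1)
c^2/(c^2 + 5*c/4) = 4*c/(4*c + 5)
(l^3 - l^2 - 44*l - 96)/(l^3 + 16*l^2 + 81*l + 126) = (l^2 - 4*l - 32)/(l^2 + 13*l + 42)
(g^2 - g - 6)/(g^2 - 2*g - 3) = (g + 2)/(g + 1)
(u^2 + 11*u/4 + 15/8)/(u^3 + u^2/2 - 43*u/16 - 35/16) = 2*(2*u + 3)/(4*u^2 - 3*u - 7)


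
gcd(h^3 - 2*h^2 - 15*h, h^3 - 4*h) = h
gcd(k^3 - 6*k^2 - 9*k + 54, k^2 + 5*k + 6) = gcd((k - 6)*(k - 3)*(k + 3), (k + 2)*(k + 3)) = k + 3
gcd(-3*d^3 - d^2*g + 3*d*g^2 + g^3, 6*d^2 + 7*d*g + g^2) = d + g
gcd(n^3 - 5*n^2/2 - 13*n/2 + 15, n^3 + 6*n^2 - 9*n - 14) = n - 2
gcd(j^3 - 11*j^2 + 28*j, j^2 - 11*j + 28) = j^2 - 11*j + 28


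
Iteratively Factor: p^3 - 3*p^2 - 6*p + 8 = (p + 2)*(p^2 - 5*p + 4) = (p - 1)*(p + 2)*(p - 4)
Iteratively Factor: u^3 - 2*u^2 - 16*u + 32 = (u - 4)*(u^2 + 2*u - 8) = (u - 4)*(u - 2)*(u + 4)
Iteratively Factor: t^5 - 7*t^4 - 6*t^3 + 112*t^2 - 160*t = (t + 4)*(t^4 - 11*t^3 + 38*t^2 - 40*t) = (t - 4)*(t + 4)*(t^3 - 7*t^2 + 10*t) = (t - 4)*(t - 2)*(t + 4)*(t^2 - 5*t) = (t - 5)*(t - 4)*(t - 2)*(t + 4)*(t)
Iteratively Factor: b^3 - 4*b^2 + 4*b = (b - 2)*(b^2 - 2*b) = b*(b - 2)*(b - 2)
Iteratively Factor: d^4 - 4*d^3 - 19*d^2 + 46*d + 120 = (d - 5)*(d^3 + d^2 - 14*d - 24) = (d - 5)*(d + 2)*(d^2 - d - 12) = (d - 5)*(d + 2)*(d + 3)*(d - 4)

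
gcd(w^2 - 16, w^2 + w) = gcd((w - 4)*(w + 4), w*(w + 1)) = 1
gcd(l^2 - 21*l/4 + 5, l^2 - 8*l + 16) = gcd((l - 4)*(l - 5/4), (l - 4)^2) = l - 4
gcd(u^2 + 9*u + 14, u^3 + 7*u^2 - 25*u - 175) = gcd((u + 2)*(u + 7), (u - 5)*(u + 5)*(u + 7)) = u + 7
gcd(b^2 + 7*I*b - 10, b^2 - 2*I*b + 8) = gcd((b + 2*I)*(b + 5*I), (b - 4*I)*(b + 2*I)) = b + 2*I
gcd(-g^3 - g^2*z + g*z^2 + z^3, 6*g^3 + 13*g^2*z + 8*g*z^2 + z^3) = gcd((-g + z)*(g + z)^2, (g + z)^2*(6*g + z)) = g^2 + 2*g*z + z^2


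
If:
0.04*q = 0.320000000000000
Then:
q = 8.00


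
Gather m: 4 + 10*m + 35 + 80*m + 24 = 90*m + 63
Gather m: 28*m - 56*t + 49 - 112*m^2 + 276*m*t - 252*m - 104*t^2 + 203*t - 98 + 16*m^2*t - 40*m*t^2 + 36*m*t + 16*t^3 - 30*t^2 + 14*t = m^2*(16*t - 112) + m*(-40*t^2 + 312*t - 224) + 16*t^3 - 134*t^2 + 161*t - 49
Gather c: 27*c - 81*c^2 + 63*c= -81*c^2 + 90*c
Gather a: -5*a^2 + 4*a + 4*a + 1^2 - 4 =-5*a^2 + 8*a - 3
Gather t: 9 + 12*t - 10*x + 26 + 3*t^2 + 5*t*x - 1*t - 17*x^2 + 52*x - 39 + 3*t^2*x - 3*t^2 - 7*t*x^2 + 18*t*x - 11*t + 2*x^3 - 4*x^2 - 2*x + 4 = 3*t^2*x + t*(-7*x^2 + 23*x) + 2*x^3 - 21*x^2 + 40*x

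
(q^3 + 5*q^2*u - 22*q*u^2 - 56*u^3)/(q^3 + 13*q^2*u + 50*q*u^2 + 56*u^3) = (q - 4*u)/(q + 4*u)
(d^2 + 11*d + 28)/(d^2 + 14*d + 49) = (d + 4)/(d + 7)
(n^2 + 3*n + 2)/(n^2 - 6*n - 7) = (n + 2)/(n - 7)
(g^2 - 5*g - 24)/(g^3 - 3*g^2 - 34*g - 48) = 1/(g + 2)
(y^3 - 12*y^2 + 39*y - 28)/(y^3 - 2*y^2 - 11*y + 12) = (y - 7)/(y + 3)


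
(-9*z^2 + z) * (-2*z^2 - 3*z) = 18*z^4 + 25*z^3 - 3*z^2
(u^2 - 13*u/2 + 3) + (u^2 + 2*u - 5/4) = 2*u^2 - 9*u/2 + 7/4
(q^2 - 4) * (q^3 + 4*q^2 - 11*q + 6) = q^5 + 4*q^4 - 15*q^3 - 10*q^2 + 44*q - 24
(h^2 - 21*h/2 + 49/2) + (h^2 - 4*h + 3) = 2*h^2 - 29*h/2 + 55/2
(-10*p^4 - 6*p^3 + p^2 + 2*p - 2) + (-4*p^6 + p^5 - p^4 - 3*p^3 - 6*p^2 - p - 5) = -4*p^6 + p^5 - 11*p^4 - 9*p^3 - 5*p^2 + p - 7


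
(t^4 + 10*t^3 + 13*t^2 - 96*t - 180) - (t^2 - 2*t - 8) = t^4 + 10*t^3 + 12*t^2 - 94*t - 172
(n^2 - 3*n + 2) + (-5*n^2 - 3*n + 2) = -4*n^2 - 6*n + 4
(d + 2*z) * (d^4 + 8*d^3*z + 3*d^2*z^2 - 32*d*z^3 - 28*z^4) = d^5 + 10*d^4*z + 19*d^3*z^2 - 26*d^2*z^3 - 92*d*z^4 - 56*z^5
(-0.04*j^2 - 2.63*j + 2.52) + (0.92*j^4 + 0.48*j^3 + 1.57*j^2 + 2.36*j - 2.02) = 0.92*j^4 + 0.48*j^3 + 1.53*j^2 - 0.27*j + 0.5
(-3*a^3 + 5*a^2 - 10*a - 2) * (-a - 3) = 3*a^4 + 4*a^3 - 5*a^2 + 32*a + 6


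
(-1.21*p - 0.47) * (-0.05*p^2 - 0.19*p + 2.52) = 0.0605*p^3 + 0.2534*p^2 - 2.9599*p - 1.1844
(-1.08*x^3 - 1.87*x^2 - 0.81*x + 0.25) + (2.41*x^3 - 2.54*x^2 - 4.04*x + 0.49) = 1.33*x^3 - 4.41*x^2 - 4.85*x + 0.74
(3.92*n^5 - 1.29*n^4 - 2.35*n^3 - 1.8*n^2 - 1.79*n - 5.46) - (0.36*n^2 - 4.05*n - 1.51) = 3.92*n^5 - 1.29*n^4 - 2.35*n^3 - 2.16*n^2 + 2.26*n - 3.95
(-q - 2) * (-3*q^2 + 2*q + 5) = 3*q^3 + 4*q^2 - 9*q - 10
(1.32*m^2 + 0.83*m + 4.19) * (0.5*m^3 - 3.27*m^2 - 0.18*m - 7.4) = 0.66*m^5 - 3.9014*m^4 - 0.8567*m^3 - 23.6187*m^2 - 6.8962*m - 31.006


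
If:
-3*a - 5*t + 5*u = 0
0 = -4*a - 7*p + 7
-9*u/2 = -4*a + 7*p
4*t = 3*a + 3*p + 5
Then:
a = 4480/1079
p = -1481/1079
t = 3598/1079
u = 6286/1079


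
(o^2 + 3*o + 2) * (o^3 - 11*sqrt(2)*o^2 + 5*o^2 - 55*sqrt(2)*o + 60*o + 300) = o^5 - 11*sqrt(2)*o^4 + 8*o^4 - 88*sqrt(2)*o^3 + 77*o^3 - 187*sqrt(2)*o^2 + 490*o^2 - 110*sqrt(2)*o + 1020*o + 600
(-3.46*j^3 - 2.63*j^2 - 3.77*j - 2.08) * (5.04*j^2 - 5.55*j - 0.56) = -17.4384*j^5 + 5.9478*j^4 - 2.4667*j^3 + 11.9131*j^2 + 13.6552*j + 1.1648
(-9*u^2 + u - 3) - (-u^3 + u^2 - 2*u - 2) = u^3 - 10*u^2 + 3*u - 1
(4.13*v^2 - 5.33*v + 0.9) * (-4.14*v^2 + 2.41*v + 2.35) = -17.0982*v^4 + 32.0195*v^3 - 6.8658*v^2 - 10.3565*v + 2.115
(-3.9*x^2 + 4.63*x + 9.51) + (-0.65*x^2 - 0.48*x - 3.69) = -4.55*x^2 + 4.15*x + 5.82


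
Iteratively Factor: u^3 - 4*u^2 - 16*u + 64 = (u + 4)*(u^2 - 8*u + 16) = (u - 4)*(u + 4)*(u - 4)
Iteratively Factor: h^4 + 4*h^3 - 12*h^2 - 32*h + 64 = (h - 2)*(h^3 + 6*h^2 - 32) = (h - 2)*(h + 4)*(h^2 + 2*h - 8) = (h - 2)*(h + 4)^2*(h - 2)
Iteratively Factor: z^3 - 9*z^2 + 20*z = (z - 5)*(z^2 - 4*z) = (z - 5)*(z - 4)*(z)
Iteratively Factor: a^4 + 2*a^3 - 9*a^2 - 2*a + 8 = (a + 4)*(a^3 - 2*a^2 - a + 2) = (a - 2)*(a + 4)*(a^2 - 1) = (a - 2)*(a + 1)*(a + 4)*(a - 1)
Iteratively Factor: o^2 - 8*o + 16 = (o - 4)*(o - 4)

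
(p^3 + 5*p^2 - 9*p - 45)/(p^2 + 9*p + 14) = (p^3 + 5*p^2 - 9*p - 45)/(p^2 + 9*p + 14)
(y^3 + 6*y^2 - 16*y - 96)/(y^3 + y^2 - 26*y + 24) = (y + 4)/(y - 1)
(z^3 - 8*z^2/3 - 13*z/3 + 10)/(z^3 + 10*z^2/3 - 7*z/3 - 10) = (z - 3)/(z + 3)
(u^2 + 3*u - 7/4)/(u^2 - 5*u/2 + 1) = (u + 7/2)/(u - 2)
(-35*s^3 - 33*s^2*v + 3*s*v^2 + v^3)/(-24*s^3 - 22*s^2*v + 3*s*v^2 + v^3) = (35*s^2 - 2*s*v - v^2)/(24*s^2 - 2*s*v - v^2)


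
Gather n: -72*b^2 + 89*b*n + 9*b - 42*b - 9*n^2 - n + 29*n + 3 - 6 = -72*b^2 - 33*b - 9*n^2 + n*(89*b + 28) - 3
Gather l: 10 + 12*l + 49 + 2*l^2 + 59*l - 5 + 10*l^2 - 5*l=12*l^2 + 66*l + 54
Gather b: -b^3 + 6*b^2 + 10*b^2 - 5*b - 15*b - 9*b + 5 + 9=-b^3 + 16*b^2 - 29*b + 14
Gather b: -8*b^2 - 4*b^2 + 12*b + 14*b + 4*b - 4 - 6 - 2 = -12*b^2 + 30*b - 12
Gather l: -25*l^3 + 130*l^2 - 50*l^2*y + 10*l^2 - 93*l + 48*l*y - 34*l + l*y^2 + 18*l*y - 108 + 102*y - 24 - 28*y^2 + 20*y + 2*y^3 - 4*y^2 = -25*l^3 + l^2*(140 - 50*y) + l*(y^2 + 66*y - 127) + 2*y^3 - 32*y^2 + 122*y - 132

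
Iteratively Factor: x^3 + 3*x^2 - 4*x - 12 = (x + 3)*(x^2 - 4) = (x + 2)*(x + 3)*(x - 2)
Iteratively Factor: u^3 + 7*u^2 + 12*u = (u + 4)*(u^2 + 3*u) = (u + 3)*(u + 4)*(u)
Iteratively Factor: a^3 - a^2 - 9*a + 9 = (a + 3)*(a^2 - 4*a + 3) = (a - 3)*(a + 3)*(a - 1)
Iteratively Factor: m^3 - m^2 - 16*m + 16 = (m - 4)*(m^2 + 3*m - 4) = (m - 4)*(m + 4)*(m - 1)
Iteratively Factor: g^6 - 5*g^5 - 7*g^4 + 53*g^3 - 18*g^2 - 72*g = (g - 4)*(g^5 - g^4 - 11*g^3 + 9*g^2 + 18*g) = (g - 4)*(g + 1)*(g^4 - 2*g^3 - 9*g^2 + 18*g) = g*(g - 4)*(g + 1)*(g^3 - 2*g^2 - 9*g + 18) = g*(g - 4)*(g - 2)*(g + 1)*(g^2 - 9) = g*(g - 4)*(g - 3)*(g - 2)*(g + 1)*(g + 3)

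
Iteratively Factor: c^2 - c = (c)*(c - 1)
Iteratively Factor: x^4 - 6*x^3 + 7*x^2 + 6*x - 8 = (x - 4)*(x^3 - 2*x^2 - x + 2) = (x - 4)*(x + 1)*(x^2 - 3*x + 2) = (x - 4)*(x - 1)*(x + 1)*(x - 2)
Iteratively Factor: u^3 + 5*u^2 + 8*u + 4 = (u + 2)*(u^2 + 3*u + 2) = (u + 1)*(u + 2)*(u + 2)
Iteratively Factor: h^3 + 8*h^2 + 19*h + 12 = (h + 1)*(h^2 + 7*h + 12) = (h + 1)*(h + 3)*(h + 4)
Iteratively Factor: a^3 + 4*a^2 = (a + 4)*(a^2) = a*(a + 4)*(a)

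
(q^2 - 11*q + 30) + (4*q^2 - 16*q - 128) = 5*q^2 - 27*q - 98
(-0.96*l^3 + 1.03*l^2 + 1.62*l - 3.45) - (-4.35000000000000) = -0.96*l^3 + 1.03*l^2 + 1.62*l + 0.899999999999999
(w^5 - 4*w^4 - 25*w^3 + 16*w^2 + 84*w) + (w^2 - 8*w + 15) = w^5 - 4*w^4 - 25*w^3 + 17*w^2 + 76*w + 15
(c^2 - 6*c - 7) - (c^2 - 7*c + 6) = c - 13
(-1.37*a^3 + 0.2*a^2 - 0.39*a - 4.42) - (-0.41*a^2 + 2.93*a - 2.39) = -1.37*a^3 + 0.61*a^2 - 3.32*a - 2.03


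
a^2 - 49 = (a - 7)*(a + 7)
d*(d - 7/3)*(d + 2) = d^3 - d^2/3 - 14*d/3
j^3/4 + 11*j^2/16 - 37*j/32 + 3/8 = (j/4 + 1)*(j - 3/4)*(j - 1/2)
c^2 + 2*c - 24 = (c - 4)*(c + 6)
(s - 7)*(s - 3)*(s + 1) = s^3 - 9*s^2 + 11*s + 21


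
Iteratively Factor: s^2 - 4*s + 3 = (s - 1)*(s - 3)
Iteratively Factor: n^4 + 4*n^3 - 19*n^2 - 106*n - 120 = (n + 2)*(n^3 + 2*n^2 - 23*n - 60) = (n + 2)*(n + 3)*(n^2 - n - 20) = (n - 5)*(n + 2)*(n + 3)*(n + 4)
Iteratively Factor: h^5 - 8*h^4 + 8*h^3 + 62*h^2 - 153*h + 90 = (h + 3)*(h^4 - 11*h^3 + 41*h^2 - 61*h + 30) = (h - 2)*(h + 3)*(h^3 - 9*h^2 + 23*h - 15) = (h - 5)*(h - 2)*(h + 3)*(h^2 - 4*h + 3) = (h - 5)*(h - 3)*(h - 2)*(h + 3)*(h - 1)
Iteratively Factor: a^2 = (a)*(a)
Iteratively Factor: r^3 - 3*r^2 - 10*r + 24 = (r - 4)*(r^2 + r - 6) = (r - 4)*(r + 3)*(r - 2)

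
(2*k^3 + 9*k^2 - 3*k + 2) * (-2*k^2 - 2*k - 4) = -4*k^5 - 22*k^4 - 20*k^3 - 34*k^2 + 8*k - 8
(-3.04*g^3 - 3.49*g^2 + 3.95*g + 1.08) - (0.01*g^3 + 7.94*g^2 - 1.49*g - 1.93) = -3.05*g^3 - 11.43*g^2 + 5.44*g + 3.01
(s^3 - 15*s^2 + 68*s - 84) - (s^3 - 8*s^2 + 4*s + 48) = -7*s^2 + 64*s - 132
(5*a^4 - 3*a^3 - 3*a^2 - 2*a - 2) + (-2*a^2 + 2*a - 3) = 5*a^4 - 3*a^3 - 5*a^2 - 5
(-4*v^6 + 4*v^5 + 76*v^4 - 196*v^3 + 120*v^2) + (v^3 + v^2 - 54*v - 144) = -4*v^6 + 4*v^5 + 76*v^4 - 195*v^3 + 121*v^2 - 54*v - 144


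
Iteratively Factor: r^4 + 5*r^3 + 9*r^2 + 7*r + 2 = (r + 1)*(r^3 + 4*r^2 + 5*r + 2) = (r + 1)*(r + 2)*(r^2 + 2*r + 1) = (r + 1)^2*(r + 2)*(r + 1)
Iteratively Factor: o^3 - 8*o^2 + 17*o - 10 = (o - 5)*(o^2 - 3*o + 2) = (o - 5)*(o - 1)*(o - 2)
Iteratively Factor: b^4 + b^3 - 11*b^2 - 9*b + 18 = (b - 3)*(b^3 + 4*b^2 + b - 6) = (b - 3)*(b - 1)*(b^2 + 5*b + 6) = (b - 3)*(b - 1)*(b + 2)*(b + 3)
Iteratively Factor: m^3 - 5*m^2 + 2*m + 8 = (m + 1)*(m^2 - 6*m + 8) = (m - 4)*(m + 1)*(m - 2)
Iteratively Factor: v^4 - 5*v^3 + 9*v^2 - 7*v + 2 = (v - 1)*(v^3 - 4*v^2 + 5*v - 2) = (v - 1)^2*(v^2 - 3*v + 2) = (v - 2)*(v - 1)^2*(v - 1)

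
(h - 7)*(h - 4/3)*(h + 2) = h^3 - 19*h^2/3 - 22*h/3 + 56/3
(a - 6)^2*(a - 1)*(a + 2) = a^4 - 11*a^3 + 22*a^2 + 60*a - 72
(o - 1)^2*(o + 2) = o^3 - 3*o + 2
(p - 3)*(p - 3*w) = p^2 - 3*p*w - 3*p + 9*w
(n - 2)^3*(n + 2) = n^4 - 4*n^3 + 16*n - 16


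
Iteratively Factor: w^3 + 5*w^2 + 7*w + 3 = (w + 1)*(w^2 + 4*w + 3) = (w + 1)^2*(w + 3)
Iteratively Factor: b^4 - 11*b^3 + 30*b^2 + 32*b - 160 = (b + 2)*(b^3 - 13*b^2 + 56*b - 80) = (b - 4)*(b + 2)*(b^2 - 9*b + 20) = (b - 5)*(b - 4)*(b + 2)*(b - 4)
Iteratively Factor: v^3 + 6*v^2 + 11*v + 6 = (v + 3)*(v^2 + 3*v + 2) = (v + 2)*(v + 3)*(v + 1)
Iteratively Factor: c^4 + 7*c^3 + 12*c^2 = (c)*(c^3 + 7*c^2 + 12*c) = c*(c + 4)*(c^2 + 3*c) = c^2*(c + 4)*(c + 3)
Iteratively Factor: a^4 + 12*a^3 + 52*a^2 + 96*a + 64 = (a + 4)*(a^3 + 8*a^2 + 20*a + 16) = (a + 2)*(a + 4)*(a^2 + 6*a + 8) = (a + 2)^2*(a + 4)*(a + 4)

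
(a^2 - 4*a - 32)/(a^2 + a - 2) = (a^2 - 4*a - 32)/(a^2 + a - 2)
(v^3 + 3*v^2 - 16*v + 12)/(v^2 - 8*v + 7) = (v^2 + 4*v - 12)/(v - 7)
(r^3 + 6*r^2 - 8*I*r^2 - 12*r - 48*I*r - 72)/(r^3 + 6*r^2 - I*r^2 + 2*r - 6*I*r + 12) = (r - 6*I)/(r + I)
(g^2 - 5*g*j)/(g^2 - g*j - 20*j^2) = g/(g + 4*j)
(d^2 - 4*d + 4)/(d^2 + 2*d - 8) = (d - 2)/(d + 4)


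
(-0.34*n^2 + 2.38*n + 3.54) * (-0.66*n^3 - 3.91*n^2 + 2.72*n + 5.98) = 0.2244*n^5 - 0.2414*n^4 - 12.567*n^3 - 9.401*n^2 + 23.8612*n + 21.1692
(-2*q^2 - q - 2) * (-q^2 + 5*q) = 2*q^4 - 9*q^3 - 3*q^2 - 10*q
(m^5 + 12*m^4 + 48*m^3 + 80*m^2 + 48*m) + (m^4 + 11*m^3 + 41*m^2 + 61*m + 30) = m^5 + 13*m^4 + 59*m^3 + 121*m^2 + 109*m + 30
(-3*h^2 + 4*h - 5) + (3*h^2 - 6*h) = -2*h - 5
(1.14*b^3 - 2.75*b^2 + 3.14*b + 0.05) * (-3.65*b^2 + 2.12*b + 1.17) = -4.161*b^5 + 12.4543*b^4 - 15.9572*b^3 + 3.2568*b^2 + 3.7798*b + 0.0585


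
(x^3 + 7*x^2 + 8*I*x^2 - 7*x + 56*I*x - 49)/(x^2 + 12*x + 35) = (x^2 + 8*I*x - 7)/(x + 5)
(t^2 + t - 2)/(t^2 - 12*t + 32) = (t^2 + t - 2)/(t^2 - 12*t + 32)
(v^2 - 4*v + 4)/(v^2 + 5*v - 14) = (v - 2)/(v + 7)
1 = 1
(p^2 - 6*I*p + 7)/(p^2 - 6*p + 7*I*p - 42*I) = (p^2 - 6*I*p + 7)/(p^2 + p*(-6 + 7*I) - 42*I)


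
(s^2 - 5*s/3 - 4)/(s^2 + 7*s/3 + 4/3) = (s - 3)/(s + 1)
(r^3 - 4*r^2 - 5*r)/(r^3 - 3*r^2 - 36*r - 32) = r*(r - 5)/(r^2 - 4*r - 32)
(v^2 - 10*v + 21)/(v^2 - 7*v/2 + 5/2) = 2*(v^2 - 10*v + 21)/(2*v^2 - 7*v + 5)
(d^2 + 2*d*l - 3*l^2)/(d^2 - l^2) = (d + 3*l)/(d + l)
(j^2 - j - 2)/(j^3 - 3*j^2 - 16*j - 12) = (j - 2)/(j^2 - 4*j - 12)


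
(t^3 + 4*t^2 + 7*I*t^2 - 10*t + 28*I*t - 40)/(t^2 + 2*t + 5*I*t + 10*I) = (t^2 + 2*t*(2 + I) + 8*I)/(t + 2)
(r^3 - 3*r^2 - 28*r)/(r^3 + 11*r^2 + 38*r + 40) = r*(r - 7)/(r^2 + 7*r + 10)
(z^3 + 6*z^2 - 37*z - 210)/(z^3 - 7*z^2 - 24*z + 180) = (z + 7)/(z - 6)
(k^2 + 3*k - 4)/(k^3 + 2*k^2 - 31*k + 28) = (k + 4)/(k^2 + 3*k - 28)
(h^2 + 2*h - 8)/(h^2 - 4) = (h + 4)/(h + 2)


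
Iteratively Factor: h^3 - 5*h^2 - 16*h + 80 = (h + 4)*(h^2 - 9*h + 20) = (h - 4)*(h + 4)*(h - 5)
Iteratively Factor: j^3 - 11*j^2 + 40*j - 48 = (j - 4)*(j^2 - 7*j + 12) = (j - 4)*(j - 3)*(j - 4)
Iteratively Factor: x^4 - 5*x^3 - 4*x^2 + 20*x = (x + 2)*(x^3 - 7*x^2 + 10*x) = (x - 2)*(x + 2)*(x^2 - 5*x) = x*(x - 2)*(x + 2)*(x - 5)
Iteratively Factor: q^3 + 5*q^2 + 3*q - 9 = (q + 3)*(q^2 + 2*q - 3) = (q + 3)^2*(q - 1)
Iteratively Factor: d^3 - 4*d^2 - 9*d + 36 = (d - 4)*(d^2 - 9) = (d - 4)*(d + 3)*(d - 3)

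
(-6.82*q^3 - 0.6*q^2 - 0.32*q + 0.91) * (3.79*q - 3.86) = -25.8478*q^4 + 24.0512*q^3 + 1.1032*q^2 + 4.6841*q - 3.5126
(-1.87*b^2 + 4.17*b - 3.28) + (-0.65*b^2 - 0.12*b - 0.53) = -2.52*b^2 + 4.05*b - 3.81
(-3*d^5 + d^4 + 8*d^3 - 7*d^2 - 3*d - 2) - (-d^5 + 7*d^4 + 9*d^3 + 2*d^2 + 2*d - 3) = -2*d^5 - 6*d^4 - d^3 - 9*d^2 - 5*d + 1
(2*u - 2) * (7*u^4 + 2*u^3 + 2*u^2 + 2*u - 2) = 14*u^5 - 10*u^4 - 8*u + 4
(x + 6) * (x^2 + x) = x^3 + 7*x^2 + 6*x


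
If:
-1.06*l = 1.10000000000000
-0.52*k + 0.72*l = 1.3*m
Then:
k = -2.5*m - 1.43686502177068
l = -1.04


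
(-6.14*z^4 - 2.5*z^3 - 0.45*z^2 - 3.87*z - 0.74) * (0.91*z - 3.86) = -5.5874*z^5 + 21.4254*z^4 + 9.2405*z^3 - 1.7847*z^2 + 14.2648*z + 2.8564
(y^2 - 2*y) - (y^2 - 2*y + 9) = -9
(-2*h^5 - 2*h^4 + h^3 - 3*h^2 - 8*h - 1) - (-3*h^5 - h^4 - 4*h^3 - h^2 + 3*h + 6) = h^5 - h^4 + 5*h^3 - 2*h^2 - 11*h - 7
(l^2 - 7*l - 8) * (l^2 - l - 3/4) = l^4 - 8*l^3 - 7*l^2/4 + 53*l/4 + 6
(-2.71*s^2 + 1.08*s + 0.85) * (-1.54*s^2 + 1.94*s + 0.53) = 4.1734*s^4 - 6.9206*s^3 - 0.6501*s^2 + 2.2214*s + 0.4505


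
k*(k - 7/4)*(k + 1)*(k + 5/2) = k^4 + 7*k^3/4 - 29*k^2/8 - 35*k/8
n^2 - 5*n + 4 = (n - 4)*(n - 1)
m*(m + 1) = m^2 + m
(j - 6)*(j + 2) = j^2 - 4*j - 12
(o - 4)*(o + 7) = o^2 + 3*o - 28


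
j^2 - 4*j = j*(j - 4)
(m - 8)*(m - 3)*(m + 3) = m^3 - 8*m^2 - 9*m + 72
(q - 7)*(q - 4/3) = q^2 - 25*q/3 + 28/3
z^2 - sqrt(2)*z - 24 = (z - 4*sqrt(2))*(z + 3*sqrt(2))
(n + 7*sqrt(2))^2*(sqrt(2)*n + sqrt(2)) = sqrt(2)*n^3 + sqrt(2)*n^2 + 28*n^2 + 28*n + 98*sqrt(2)*n + 98*sqrt(2)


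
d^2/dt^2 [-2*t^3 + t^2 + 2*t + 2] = 2 - 12*t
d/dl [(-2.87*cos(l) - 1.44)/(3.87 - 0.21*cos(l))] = 11.4093*sin(l)/(0.21*cos(l) - 3.87)^2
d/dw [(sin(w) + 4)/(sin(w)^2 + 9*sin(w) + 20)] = -cos(w)/(sin(w) + 5)^2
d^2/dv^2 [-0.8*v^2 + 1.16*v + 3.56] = -1.60000000000000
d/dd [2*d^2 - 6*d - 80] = 4*d - 6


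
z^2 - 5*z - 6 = (z - 6)*(z + 1)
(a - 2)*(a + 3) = a^2 + a - 6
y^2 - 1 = (y - 1)*(y + 1)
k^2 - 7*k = k*(k - 7)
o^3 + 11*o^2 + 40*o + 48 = (o + 3)*(o + 4)^2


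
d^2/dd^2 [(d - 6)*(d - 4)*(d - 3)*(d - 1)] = 12*d^2 - 84*d + 134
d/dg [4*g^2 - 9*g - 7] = 8*g - 9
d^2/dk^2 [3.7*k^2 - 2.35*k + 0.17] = 7.40000000000000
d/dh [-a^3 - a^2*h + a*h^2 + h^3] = -a^2 + 2*a*h + 3*h^2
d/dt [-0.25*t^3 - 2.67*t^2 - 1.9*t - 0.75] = -0.75*t^2 - 5.34*t - 1.9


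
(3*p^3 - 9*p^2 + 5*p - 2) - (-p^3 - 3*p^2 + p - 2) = 4*p^3 - 6*p^2 + 4*p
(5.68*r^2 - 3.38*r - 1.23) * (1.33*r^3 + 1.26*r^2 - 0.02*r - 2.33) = 7.5544*r^5 + 2.6614*r^4 - 6.0083*r^3 - 14.7166*r^2 + 7.9*r + 2.8659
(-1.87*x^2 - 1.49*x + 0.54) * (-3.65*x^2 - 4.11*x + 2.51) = 6.8255*x^4 + 13.1242*x^3 - 0.540799999999999*x^2 - 5.9593*x + 1.3554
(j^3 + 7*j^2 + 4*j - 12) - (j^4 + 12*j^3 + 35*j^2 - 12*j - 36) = -j^4 - 11*j^3 - 28*j^2 + 16*j + 24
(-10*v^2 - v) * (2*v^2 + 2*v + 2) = -20*v^4 - 22*v^3 - 22*v^2 - 2*v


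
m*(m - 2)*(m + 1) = m^3 - m^2 - 2*m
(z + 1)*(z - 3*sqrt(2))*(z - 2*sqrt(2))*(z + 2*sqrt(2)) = z^4 - 3*sqrt(2)*z^3 + z^3 - 8*z^2 - 3*sqrt(2)*z^2 - 8*z + 24*sqrt(2)*z + 24*sqrt(2)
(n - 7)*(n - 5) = n^2 - 12*n + 35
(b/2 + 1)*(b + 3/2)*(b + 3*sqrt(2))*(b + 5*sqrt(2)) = b^4/2 + 7*b^3/4 + 4*sqrt(2)*b^3 + 33*b^2/2 + 14*sqrt(2)*b^2 + 12*sqrt(2)*b + 105*b/2 + 45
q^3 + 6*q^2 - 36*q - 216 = (q - 6)*(q + 6)^2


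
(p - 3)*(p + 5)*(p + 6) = p^3 + 8*p^2 - 3*p - 90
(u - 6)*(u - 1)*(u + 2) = u^3 - 5*u^2 - 8*u + 12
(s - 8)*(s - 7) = s^2 - 15*s + 56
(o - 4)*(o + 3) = o^2 - o - 12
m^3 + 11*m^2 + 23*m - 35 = (m - 1)*(m + 5)*(m + 7)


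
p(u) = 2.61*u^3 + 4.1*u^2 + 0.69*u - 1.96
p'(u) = 7.83*u^2 + 8.2*u + 0.69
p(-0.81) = -1.22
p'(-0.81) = -0.81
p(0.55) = 0.09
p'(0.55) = 7.57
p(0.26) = -1.46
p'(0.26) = 3.35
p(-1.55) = -2.90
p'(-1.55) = 6.79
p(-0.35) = -1.81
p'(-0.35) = -1.22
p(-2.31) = -13.85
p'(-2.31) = 23.53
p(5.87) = 671.27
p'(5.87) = 318.62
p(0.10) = -1.85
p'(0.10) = 1.59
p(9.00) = 2239.04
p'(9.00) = 708.72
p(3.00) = 107.48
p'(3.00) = 95.76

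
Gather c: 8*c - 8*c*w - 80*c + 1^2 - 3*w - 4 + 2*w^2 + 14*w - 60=c*(-8*w - 72) + 2*w^2 + 11*w - 63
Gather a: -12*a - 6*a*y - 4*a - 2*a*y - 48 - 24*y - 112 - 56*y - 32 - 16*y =a*(-8*y - 16) - 96*y - 192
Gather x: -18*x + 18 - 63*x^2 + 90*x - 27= -63*x^2 + 72*x - 9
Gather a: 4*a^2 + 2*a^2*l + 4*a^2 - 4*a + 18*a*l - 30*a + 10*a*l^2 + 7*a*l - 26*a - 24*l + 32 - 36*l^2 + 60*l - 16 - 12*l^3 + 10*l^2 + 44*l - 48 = a^2*(2*l + 8) + a*(10*l^2 + 25*l - 60) - 12*l^3 - 26*l^2 + 80*l - 32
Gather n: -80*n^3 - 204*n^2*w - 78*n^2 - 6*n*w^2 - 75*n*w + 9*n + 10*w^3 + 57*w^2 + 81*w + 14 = -80*n^3 + n^2*(-204*w - 78) + n*(-6*w^2 - 75*w + 9) + 10*w^3 + 57*w^2 + 81*w + 14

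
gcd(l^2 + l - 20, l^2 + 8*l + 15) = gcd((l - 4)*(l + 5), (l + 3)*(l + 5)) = l + 5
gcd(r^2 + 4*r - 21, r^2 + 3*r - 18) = r - 3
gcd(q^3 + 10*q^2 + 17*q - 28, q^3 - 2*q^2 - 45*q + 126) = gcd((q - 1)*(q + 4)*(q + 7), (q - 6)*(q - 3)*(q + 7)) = q + 7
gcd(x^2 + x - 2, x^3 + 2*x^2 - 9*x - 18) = x + 2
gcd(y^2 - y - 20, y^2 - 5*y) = y - 5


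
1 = 1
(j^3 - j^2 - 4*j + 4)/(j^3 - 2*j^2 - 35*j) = (-j^3 + j^2 + 4*j - 4)/(j*(-j^2 + 2*j + 35))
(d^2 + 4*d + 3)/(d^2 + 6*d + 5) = (d + 3)/(d + 5)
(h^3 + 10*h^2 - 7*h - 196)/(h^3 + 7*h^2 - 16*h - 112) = (h + 7)/(h + 4)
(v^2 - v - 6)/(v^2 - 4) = (v - 3)/(v - 2)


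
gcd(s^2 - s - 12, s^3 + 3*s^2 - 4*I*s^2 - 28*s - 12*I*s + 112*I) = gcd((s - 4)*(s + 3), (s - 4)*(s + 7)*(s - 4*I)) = s - 4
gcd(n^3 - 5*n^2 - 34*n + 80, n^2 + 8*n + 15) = n + 5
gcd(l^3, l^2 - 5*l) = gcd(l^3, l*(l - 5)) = l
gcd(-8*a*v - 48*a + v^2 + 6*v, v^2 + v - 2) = 1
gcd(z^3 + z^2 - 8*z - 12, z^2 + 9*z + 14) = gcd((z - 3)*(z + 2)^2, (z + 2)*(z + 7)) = z + 2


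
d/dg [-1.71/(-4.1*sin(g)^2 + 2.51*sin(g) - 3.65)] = (4.2921 - 14.022*sin(g))*cos(g)/(4.1*sin(g)^2 - 2.51*sin(g) + 3.65)^2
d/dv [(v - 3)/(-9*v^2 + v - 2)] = (-9*v^2 + v + (v - 3)*(18*v - 1) - 2)/(9*v^2 - v + 2)^2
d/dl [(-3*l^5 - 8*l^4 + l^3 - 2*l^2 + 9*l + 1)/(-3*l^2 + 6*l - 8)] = (27*l^6 - 24*l^5 - 27*l^4 + 268*l^3 - 9*l^2 + 38*l - 78)/(9*l^4 - 36*l^3 + 84*l^2 - 96*l + 64)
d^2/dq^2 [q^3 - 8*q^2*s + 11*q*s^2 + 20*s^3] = 6*q - 16*s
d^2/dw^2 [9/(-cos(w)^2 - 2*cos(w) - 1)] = 18*(-cos(w) + cos(2*w) - 2)/(cos(w) + 1)^4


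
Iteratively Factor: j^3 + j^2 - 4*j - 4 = (j + 1)*(j^2 - 4) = (j - 2)*(j + 1)*(j + 2)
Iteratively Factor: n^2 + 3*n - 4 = (n - 1)*(n + 4)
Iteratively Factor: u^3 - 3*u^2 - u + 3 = (u + 1)*(u^2 - 4*u + 3) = (u - 1)*(u + 1)*(u - 3)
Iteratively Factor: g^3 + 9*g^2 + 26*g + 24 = (g + 4)*(g^2 + 5*g + 6) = (g + 2)*(g + 4)*(g + 3)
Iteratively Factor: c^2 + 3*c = (c + 3)*(c)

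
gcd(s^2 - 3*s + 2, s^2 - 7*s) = 1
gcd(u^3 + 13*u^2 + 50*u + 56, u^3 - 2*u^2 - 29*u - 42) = u + 2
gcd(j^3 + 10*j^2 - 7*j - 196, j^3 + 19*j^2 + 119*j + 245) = j^2 + 14*j + 49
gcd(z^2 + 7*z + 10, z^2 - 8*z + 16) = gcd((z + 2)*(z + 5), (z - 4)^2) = 1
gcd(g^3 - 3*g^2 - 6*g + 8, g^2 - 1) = g - 1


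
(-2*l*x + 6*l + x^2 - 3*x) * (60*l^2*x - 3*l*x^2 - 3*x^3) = -120*l^3*x^2 + 360*l^3*x + 66*l^2*x^3 - 198*l^2*x^2 + 3*l*x^4 - 9*l*x^3 - 3*x^5 + 9*x^4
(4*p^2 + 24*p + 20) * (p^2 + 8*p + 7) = 4*p^4 + 56*p^3 + 240*p^2 + 328*p + 140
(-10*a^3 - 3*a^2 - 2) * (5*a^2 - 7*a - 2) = -50*a^5 + 55*a^4 + 41*a^3 - 4*a^2 + 14*a + 4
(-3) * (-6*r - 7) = 18*r + 21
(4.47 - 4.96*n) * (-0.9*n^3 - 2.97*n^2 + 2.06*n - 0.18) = 4.464*n^4 + 10.7082*n^3 - 23.4935*n^2 + 10.101*n - 0.8046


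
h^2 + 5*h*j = h*(h + 5*j)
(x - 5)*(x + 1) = x^2 - 4*x - 5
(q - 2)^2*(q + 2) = q^3 - 2*q^2 - 4*q + 8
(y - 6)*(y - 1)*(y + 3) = y^3 - 4*y^2 - 15*y + 18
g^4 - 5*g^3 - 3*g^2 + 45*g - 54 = (g - 3)^2*(g - 2)*(g + 3)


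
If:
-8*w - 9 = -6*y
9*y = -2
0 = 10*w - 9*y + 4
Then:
No Solution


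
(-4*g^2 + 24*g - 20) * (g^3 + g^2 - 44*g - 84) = -4*g^5 + 20*g^4 + 180*g^3 - 740*g^2 - 1136*g + 1680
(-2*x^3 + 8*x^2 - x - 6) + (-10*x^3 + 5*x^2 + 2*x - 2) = -12*x^3 + 13*x^2 + x - 8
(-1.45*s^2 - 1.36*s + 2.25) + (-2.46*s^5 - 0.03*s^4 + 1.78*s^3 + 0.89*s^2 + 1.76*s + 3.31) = -2.46*s^5 - 0.03*s^4 + 1.78*s^3 - 0.56*s^2 + 0.4*s + 5.56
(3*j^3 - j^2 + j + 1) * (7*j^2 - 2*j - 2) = 21*j^5 - 13*j^4 + 3*j^3 + 7*j^2 - 4*j - 2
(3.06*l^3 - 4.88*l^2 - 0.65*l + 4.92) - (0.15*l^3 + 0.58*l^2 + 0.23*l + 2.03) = 2.91*l^3 - 5.46*l^2 - 0.88*l + 2.89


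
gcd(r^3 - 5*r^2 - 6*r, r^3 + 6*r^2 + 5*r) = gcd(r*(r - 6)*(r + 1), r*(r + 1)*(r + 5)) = r^2 + r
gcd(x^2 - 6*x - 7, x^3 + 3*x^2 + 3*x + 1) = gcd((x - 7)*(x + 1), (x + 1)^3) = x + 1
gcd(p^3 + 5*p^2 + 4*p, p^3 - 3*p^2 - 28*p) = p^2 + 4*p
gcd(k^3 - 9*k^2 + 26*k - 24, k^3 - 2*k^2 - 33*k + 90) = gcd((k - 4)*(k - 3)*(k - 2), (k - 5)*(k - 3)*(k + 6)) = k - 3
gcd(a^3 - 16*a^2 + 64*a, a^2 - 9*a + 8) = a - 8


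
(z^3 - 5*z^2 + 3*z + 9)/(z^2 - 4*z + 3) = (z^2 - 2*z - 3)/(z - 1)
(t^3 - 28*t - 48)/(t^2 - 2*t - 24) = t + 2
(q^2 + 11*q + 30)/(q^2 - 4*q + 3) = (q^2 + 11*q + 30)/(q^2 - 4*q + 3)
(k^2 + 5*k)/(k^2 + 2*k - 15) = k/(k - 3)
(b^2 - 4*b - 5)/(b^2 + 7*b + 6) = (b - 5)/(b + 6)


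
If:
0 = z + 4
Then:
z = -4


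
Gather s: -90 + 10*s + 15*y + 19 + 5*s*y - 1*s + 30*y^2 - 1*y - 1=s*(5*y + 9) + 30*y^2 + 14*y - 72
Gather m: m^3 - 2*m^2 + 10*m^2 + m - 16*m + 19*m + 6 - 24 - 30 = m^3 + 8*m^2 + 4*m - 48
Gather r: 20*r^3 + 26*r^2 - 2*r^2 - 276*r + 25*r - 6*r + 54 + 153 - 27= 20*r^3 + 24*r^2 - 257*r + 180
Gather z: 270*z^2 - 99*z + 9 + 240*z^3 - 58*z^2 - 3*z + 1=240*z^3 + 212*z^2 - 102*z + 10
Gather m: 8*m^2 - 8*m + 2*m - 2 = 8*m^2 - 6*m - 2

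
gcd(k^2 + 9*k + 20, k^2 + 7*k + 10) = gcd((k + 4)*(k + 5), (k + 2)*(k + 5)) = k + 5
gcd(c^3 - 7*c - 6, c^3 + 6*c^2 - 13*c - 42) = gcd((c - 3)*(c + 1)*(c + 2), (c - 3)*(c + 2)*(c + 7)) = c^2 - c - 6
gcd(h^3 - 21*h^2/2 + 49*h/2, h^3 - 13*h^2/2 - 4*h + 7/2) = h - 7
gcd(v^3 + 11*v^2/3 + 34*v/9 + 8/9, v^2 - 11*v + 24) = 1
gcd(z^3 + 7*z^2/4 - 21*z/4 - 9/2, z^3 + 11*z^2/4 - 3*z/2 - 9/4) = z^2 + 15*z/4 + 9/4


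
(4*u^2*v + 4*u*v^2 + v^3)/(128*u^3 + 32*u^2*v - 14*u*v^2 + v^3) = v*(2*u + v)/(64*u^2 - 16*u*v + v^2)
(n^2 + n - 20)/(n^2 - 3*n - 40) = (n - 4)/(n - 8)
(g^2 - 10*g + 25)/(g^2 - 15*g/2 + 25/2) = 2*(g - 5)/(2*g - 5)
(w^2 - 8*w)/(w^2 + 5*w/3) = 3*(w - 8)/(3*w + 5)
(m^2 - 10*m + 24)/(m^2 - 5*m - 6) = (m - 4)/(m + 1)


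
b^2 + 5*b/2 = b*(b + 5/2)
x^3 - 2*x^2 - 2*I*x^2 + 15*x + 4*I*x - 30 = (x - 2)*(x - 5*I)*(x + 3*I)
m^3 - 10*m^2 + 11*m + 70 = (m - 7)*(m - 5)*(m + 2)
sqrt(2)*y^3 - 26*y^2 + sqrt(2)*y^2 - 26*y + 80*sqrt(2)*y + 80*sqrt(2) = (y - 8*sqrt(2))*(y - 5*sqrt(2))*(sqrt(2)*y + sqrt(2))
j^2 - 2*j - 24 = (j - 6)*(j + 4)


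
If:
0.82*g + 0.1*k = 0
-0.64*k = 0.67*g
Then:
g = 0.00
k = 0.00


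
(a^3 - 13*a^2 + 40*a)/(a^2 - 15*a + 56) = a*(a - 5)/(a - 7)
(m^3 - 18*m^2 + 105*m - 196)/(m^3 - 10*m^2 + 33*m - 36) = (m^2 - 14*m + 49)/(m^2 - 6*m + 9)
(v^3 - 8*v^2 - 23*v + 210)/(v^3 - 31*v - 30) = (v - 7)/(v + 1)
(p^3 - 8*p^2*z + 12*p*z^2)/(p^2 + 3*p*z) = (p^2 - 8*p*z + 12*z^2)/(p + 3*z)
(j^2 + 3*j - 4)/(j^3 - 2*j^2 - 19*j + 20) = 1/(j - 5)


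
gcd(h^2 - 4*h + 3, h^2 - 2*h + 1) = h - 1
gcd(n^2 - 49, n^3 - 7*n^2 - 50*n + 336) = n + 7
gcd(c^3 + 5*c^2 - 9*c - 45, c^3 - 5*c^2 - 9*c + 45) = c^2 - 9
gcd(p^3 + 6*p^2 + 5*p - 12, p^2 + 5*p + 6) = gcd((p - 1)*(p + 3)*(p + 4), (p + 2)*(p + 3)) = p + 3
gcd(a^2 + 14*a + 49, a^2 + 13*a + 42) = a + 7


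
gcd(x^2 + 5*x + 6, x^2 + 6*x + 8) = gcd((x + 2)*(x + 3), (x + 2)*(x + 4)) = x + 2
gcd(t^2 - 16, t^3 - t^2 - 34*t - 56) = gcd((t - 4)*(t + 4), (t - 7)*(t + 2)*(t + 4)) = t + 4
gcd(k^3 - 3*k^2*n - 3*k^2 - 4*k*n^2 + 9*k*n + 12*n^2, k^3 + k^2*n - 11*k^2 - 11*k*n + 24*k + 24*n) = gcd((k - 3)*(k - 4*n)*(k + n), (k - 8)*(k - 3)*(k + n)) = k^2 + k*n - 3*k - 3*n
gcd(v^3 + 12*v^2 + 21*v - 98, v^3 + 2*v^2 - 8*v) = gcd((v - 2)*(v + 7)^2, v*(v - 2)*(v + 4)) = v - 2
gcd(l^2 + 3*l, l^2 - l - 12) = l + 3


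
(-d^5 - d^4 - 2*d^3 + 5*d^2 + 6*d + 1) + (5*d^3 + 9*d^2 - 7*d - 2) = -d^5 - d^4 + 3*d^3 + 14*d^2 - d - 1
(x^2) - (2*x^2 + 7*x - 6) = -x^2 - 7*x + 6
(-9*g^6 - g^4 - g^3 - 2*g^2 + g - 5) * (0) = 0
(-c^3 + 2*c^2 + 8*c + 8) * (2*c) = -2*c^4 + 4*c^3 + 16*c^2 + 16*c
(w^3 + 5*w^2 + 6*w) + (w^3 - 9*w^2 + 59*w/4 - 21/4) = 2*w^3 - 4*w^2 + 83*w/4 - 21/4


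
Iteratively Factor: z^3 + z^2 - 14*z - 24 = (z - 4)*(z^2 + 5*z + 6) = (z - 4)*(z + 3)*(z + 2)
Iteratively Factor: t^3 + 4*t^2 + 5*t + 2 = (t + 1)*(t^2 + 3*t + 2) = (t + 1)^2*(t + 2)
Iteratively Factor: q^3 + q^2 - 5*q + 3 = (q - 1)*(q^2 + 2*q - 3) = (q - 1)^2*(q + 3)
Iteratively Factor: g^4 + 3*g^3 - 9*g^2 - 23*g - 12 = (g - 3)*(g^3 + 6*g^2 + 9*g + 4) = (g - 3)*(g + 4)*(g^2 + 2*g + 1) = (g - 3)*(g + 1)*(g + 4)*(g + 1)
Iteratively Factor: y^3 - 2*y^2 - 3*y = (y - 3)*(y^2 + y) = y*(y - 3)*(y + 1)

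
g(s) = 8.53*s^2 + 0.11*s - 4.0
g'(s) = 17.06*s + 0.11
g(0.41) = -2.52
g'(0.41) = 7.10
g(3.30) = 89.25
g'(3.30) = 56.41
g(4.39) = 160.87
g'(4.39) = 75.00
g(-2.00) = 29.90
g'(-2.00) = -34.01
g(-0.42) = -2.54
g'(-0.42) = -7.06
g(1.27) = 9.90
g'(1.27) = 21.78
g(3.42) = 96.15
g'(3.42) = 58.46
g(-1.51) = 15.28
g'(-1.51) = -25.65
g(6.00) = 303.74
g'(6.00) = 102.47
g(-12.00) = 1223.00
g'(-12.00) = -204.61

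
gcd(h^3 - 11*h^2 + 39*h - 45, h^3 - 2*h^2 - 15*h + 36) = h^2 - 6*h + 9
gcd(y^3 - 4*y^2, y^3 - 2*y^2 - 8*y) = y^2 - 4*y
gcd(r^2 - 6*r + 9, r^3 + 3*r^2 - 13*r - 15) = r - 3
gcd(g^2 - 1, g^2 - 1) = g^2 - 1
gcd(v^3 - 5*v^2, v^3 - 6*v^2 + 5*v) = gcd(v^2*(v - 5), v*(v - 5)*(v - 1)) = v^2 - 5*v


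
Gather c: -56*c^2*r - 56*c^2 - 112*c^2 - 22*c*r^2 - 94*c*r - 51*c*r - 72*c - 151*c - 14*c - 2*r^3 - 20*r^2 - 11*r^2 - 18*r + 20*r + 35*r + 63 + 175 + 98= c^2*(-56*r - 168) + c*(-22*r^2 - 145*r - 237) - 2*r^3 - 31*r^2 + 37*r + 336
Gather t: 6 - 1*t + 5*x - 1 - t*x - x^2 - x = t*(-x - 1) - x^2 + 4*x + 5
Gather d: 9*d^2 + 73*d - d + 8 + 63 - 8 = 9*d^2 + 72*d + 63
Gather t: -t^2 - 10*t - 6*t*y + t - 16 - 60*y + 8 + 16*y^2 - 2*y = -t^2 + t*(-6*y - 9) + 16*y^2 - 62*y - 8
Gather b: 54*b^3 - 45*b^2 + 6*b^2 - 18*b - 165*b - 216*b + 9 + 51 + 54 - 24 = 54*b^3 - 39*b^2 - 399*b + 90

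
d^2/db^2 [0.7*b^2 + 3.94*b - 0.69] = 1.40000000000000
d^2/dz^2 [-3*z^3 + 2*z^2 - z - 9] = 4 - 18*z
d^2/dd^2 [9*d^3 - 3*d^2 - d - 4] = 54*d - 6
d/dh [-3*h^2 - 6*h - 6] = -6*h - 6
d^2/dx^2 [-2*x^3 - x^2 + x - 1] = -12*x - 2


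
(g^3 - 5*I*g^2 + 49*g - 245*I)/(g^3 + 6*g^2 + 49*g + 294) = (g - 5*I)/(g + 6)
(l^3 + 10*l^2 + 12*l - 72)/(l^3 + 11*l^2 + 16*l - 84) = (l + 6)/(l + 7)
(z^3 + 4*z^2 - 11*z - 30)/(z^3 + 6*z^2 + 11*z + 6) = (z^2 + 2*z - 15)/(z^2 + 4*z + 3)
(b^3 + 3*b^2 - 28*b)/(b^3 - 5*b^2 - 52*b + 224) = b/(b - 8)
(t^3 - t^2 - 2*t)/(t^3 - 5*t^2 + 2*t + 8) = t/(t - 4)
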